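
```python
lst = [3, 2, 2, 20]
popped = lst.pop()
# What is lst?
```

[3, 2, 2]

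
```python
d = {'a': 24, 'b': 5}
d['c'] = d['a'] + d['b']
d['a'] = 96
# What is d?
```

After line 1: d = {'a': 24, 'b': 5}
After line 2 (d['c'] = 24 + 5): d = {'a': 24, 'b': 5, 'c': 29}
After line 3: d = {'a': 96, 'b': 5, 'c': 29}

{'a': 96, 'b': 5, 'c': 29}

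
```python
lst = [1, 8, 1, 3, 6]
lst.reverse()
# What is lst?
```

[6, 3, 1, 8, 1]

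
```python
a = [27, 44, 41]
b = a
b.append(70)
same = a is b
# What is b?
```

After line 1: a = [27, 44, 41]
After line 2 (b = a is an alias, same object): a = [27, 44, 41], b = [27, 44, 41]
After line 3 (b.append mutates the shared list): a = [27, 44, 41, 70], b = [27, 44, 41, 70]
After line 4 (same = a is b; same object -> True): same = True

[27, 44, 41, 70]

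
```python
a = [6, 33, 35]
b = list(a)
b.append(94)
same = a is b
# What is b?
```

After line 1: a = [6, 33, 35]
After line 2 (b = list(a) is a shallow copy, new object): a = [6, 33, 35], b = [6, 33, 35]
After line 3 (append only mutates b): a = [6, 33, 35], b = [6, 33, 35, 94]
After line 4 (same = a is b; different objects -> False): same = False

[6, 33, 35, 94]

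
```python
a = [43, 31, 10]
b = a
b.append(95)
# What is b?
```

After line 1: a = [43, 31, 10]
After line 2 (b = a is an alias, same object): a = [43, 31, 10], b = [43, 31, 10]
After line 3 (b.append mutates the shared list): a = [43, 31, 10, 95], b = [43, 31, 10, 95]

[43, 31, 10, 95]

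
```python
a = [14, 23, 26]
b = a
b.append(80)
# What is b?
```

After line 1: a = [14, 23, 26]
After line 2 (b = a is an alias, same object): a = [14, 23, 26], b = [14, 23, 26]
After line 3 (b.append mutates the shared list): a = [14, 23, 26, 80], b = [14, 23, 26, 80]

[14, 23, 26, 80]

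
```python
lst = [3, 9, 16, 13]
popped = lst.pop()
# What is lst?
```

[3, 9, 16]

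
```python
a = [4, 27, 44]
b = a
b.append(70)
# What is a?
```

After line 1: a = [4, 27, 44]
After line 2 (b = a is an alias, same object): a = [4, 27, 44], b = [4, 27, 44]
After line 3 (b.append mutates the shared list): a = [4, 27, 44, 70], b = [4, 27, 44, 70]

[4, 27, 44, 70]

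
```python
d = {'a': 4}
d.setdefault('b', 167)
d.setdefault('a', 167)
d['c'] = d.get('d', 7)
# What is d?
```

After line 1: d = {'a': 4}
After line 2 (setdefault adds 'b'=167): d = {'a': 4, 'b': 167}
After line 3 (setdefault 'a' no-op, already exists): d = {'a': 4, 'b': 167}
After line 4 (get('d', 7) returns default since 'd' not in d): d = {'a': 4, 'b': 167, 'c': 7}

{'a': 4, 'b': 167, 'c': 7}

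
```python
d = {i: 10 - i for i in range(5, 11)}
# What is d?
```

{5: 5, 6: 4, 7: 3, 8: 2, 9: 1, 10: 0}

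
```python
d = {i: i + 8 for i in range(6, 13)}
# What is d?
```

{6: 14, 7: 15, 8: 16, 9: 17, 10: 18, 11: 19, 12: 20}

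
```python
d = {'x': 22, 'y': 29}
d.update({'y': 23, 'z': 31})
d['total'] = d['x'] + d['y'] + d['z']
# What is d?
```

After line 1: d = {'x': 22, 'y': 29}
After line 2 (y overwritten, z added): d = {'x': 22, 'y': 23, 'z': 31}
After line 3 (total = 22 + 23 + 31 = 76): d = {'x': 22, 'y': 23, 'z': 31, 'total': 76}

{'x': 22, 'y': 23, 'z': 31, 'total': 76}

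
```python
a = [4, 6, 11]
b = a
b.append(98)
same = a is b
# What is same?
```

After line 1: a = [4, 6, 11]
After line 2 (b = a is an alias, same object): a = [4, 6, 11], b = [4, 6, 11]
After line 3 (b.append mutates the shared list): a = [4, 6, 11, 98], b = [4, 6, 11, 98]
After line 4 (same = a is b; same object -> True): same = True

True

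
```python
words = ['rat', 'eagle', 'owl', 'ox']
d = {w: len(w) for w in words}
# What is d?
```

{'rat': 3, 'eagle': 5, 'owl': 3, 'ox': 2}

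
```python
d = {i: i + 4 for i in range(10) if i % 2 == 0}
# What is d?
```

{0: 4, 2: 6, 4: 8, 6: 10, 8: 12}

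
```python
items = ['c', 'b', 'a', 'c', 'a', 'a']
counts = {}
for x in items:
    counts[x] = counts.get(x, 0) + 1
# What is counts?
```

Initial: counts = {}, items = ['c', 'b', 'a', 'c', 'a', 'a']
See 'c': counts = {'c': 1}
See 'b': counts = {'c': 1, 'b': 1}
See 'a': counts = {'c': 1, 'b': 1, 'a': 1}
See 'c': counts = {'c': 2, 'b': 1, 'a': 1}
See 'a': counts = {'c': 2, 'b': 1, 'a': 2}
See 'a': counts = {'c': 2, 'b': 1, 'a': 3}

{'c': 2, 'b': 1, 'a': 3}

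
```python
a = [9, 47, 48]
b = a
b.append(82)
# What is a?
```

After line 1: a = [9, 47, 48]
After line 2 (b = a is an alias, same object): a = [9, 47, 48], b = [9, 47, 48]
After line 3 (b.append mutates the shared list): a = [9, 47, 48, 82], b = [9, 47, 48, 82]

[9, 47, 48, 82]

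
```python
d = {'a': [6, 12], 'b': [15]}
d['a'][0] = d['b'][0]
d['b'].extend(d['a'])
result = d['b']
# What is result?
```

After line 1: d = {'a': [6, 12], 'b': [15]}
After line 2 (a[0] = b[0] = 15): d = {'a': [15, 12], 'b': [15]}
After line 3 (b.extend(a) appends [15, 12]): d = {'a': [15, 12], 'b': [15, 15, 12]}
After line 4: result = d['b'] = [15, 15, 12]

[15, 15, 12]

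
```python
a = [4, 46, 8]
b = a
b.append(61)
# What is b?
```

After line 1: a = [4, 46, 8]
After line 2 (b = a is an alias, same object): a = [4, 46, 8], b = [4, 46, 8]
After line 3 (b.append mutates the shared list): a = [4, 46, 8, 61], b = [4, 46, 8, 61]

[4, 46, 8, 61]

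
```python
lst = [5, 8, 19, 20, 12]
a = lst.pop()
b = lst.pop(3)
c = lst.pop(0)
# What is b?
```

After line 1: lst = [5, 8, 19, 20, 12]
After line 2 (pop() -> a = 12): lst = [5, 8, 19, 20]
After line 3 (pop(3) -> b = 20): lst = [5, 8, 19]
After line 4 (pop(0) -> c = 5): lst = [8, 19]

20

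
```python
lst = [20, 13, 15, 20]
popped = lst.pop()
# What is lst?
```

[20, 13, 15]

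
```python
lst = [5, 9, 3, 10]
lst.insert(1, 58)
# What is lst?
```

[5, 58, 9, 3, 10]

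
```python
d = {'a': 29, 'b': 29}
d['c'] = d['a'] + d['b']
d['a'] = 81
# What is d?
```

After line 1: d = {'a': 29, 'b': 29}
After line 2 (d['c'] = 29 + 29): d = {'a': 29, 'b': 29, 'c': 58}
After line 3: d = {'a': 81, 'b': 29, 'c': 58}

{'a': 81, 'b': 29, 'c': 58}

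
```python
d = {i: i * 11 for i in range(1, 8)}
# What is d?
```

{1: 11, 2: 22, 3: 33, 4: 44, 5: 55, 6: 66, 7: 77}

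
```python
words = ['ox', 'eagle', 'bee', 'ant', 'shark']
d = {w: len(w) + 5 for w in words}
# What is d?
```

{'ox': 7, 'eagle': 10, 'bee': 8, 'ant': 8, 'shark': 10}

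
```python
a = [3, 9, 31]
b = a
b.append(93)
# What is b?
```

After line 1: a = [3, 9, 31]
After line 2 (b = a is an alias, same object): a = [3, 9, 31], b = [3, 9, 31]
After line 3 (b.append mutates the shared list): a = [3, 9, 31, 93], b = [3, 9, 31, 93]

[3, 9, 31, 93]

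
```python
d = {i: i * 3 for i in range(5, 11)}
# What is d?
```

{5: 15, 6: 18, 7: 21, 8: 24, 9: 27, 10: 30}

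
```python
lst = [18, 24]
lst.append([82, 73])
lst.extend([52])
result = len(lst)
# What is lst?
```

After line 1: lst = [18, 24]
After line 2 (append adds [82, 73] as single element): lst = [18, 24, [82, 73]]
After line 3 (extend unpacks [52], adds 52): lst = [18, 24, [82, 73], 52]
After line 4: result = len(lst) = 4

[18, 24, [82, 73], 52]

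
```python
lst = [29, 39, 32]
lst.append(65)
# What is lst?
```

[29, 39, 32, 65]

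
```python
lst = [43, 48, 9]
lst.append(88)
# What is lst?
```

[43, 48, 9, 88]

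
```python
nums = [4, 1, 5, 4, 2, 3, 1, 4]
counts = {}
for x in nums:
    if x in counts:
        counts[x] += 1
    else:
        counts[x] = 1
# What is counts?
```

Initial: counts = {}, nums = [4, 1, 5, 4, 2, 3, 1, 4]
See 4: counts = {4: 1}
See 1: counts = {4: 1, 1: 1}
See 5: counts = {4: 1, 1: 1, 5: 1}
See 4: counts = {4: 2, 1: 1, 5: 1}
See 2: counts = {4: 2, 1: 1, 5: 1, 2: 1}
See 3: counts = {4: 2, 1: 1, 5: 1, 2: 1, 3: 1}
See 1: counts = {4: 2, 1: 2, 5: 1, 2: 1, 3: 1}
See 4: counts = {4: 3, 1: 2, 5: 1, 2: 1, 3: 1}

{4: 3, 1: 2, 5: 1, 2: 1, 3: 1}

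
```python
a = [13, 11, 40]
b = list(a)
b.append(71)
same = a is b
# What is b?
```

After line 1: a = [13, 11, 40]
After line 2 (b = list(a) is a shallow copy, new object): a = [13, 11, 40], b = [13, 11, 40]
After line 3 (append only mutates b): a = [13, 11, 40], b = [13, 11, 40, 71]
After line 4 (same = a is b; different objects -> False): same = False

[13, 11, 40, 71]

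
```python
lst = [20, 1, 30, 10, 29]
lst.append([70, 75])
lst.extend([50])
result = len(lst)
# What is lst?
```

After line 1: lst = [20, 1, 30, 10, 29]
After line 2 (append adds [70, 75] as single element): lst = [20, 1, 30, 10, 29, [70, 75]]
After line 3 (extend unpacks [50], adds 50): lst = [20, 1, 30, 10, 29, [70, 75], 50]
After line 4: result = len(lst) = 7

[20, 1, 30, 10, 29, [70, 75], 50]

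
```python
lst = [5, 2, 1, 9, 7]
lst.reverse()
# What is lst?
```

[7, 9, 1, 2, 5]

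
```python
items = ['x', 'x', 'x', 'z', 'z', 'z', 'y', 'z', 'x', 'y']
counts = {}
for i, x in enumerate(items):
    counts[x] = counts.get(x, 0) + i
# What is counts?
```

Initial: counts = {}, items = ['x', 'x', 'x', 'z', 'z', 'z', 'y', 'z', 'x', 'y']
i=0, x='x': counts = {'x': 0}
i=1, x='x': counts = {'x': 1}
i=2, x='x': counts = {'x': 3}
i=3, x='z': counts = {'x': 3, 'z': 3}
i=4, x='z': counts = {'x': 3, 'z': 7}
i=5, x='z': counts = {'x': 3, 'z': 12}
i=6, x='y': counts = {'x': 3, 'z': 12, 'y': 6}
i=7, x='z': counts = {'x': 3, 'z': 19, 'y': 6}
i=8, x='x': counts = {'x': 11, 'z': 19, 'y': 6}
i=9, x='y': counts = {'x': 11, 'z': 19, 'y': 15}

{'x': 11, 'z': 19, 'y': 15}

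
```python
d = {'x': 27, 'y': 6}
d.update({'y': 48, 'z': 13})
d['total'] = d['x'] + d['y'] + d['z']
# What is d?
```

After line 1: d = {'x': 27, 'y': 6}
After line 2 (y overwritten, z added): d = {'x': 27, 'y': 48, 'z': 13}
After line 3 (total = 27 + 48 + 13 = 88): d = {'x': 27, 'y': 48, 'z': 13, 'total': 88}

{'x': 27, 'y': 48, 'z': 13, 'total': 88}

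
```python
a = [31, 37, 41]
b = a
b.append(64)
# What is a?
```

After line 1: a = [31, 37, 41]
After line 2 (b = a is an alias, same object): a = [31, 37, 41], b = [31, 37, 41]
After line 3 (b.append mutates the shared list): a = [31, 37, 41, 64], b = [31, 37, 41, 64]

[31, 37, 41, 64]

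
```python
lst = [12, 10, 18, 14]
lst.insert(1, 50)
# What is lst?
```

[12, 50, 10, 18, 14]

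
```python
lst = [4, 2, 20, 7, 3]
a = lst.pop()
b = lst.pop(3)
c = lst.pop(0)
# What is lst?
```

After line 1: lst = [4, 2, 20, 7, 3]
After line 2 (pop() -> a = 3): lst = [4, 2, 20, 7]
After line 3 (pop(3) -> b = 7): lst = [4, 2, 20]
After line 4 (pop(0) -> c = 4): lst = [2, 20]

[2, 20]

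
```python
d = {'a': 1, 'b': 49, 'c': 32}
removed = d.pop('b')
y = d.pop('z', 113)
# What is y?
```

After line 1: d = {'a': 1, 'b': 49, 'c': 32}
After line 2 (pop 'b' returns 49): d = {'a': 1, 'c': 32}, removed = 49
After line 3 (pop 'z' missing, returns default 113): d = {'a': 1, 'c': 32}, y = 113

113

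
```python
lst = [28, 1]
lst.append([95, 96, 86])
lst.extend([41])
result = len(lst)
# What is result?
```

After line 1: lst = [28, 1]
After line 2 (append adds [95, 96, 86] as single element): lst = [28, 1, [95, 96, 86]]
After line 3 (extend unpacks [41], adds 41): lst = [28, 1, [95, 96, 86], 41]
After line 4: result = len(lst) = 4

4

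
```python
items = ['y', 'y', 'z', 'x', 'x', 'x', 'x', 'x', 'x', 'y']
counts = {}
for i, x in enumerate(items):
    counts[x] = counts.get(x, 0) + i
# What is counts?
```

Initial: counts = {}, items = ['y', 'y', 'z', 'x', 'x', 'x', 'x', 'x', 'x', 'y']
i=0, x='y': counts = {'y': 0}
i=1, x='y': counts = {'y': 1}
i=2, x='z': counts = {'y': 1, 'z': 2}
i=3, x='x': counts = {'y': 1, 'z': 2, 'x': 3}
i=4, x='x': counts = {'y': 1, 'z': 2, 'x': 7}
i=5, x='x': counts = {'y': 1, 'z': 2, 'x': 12}
i=6, x='x': counts = {'y': 1, 'z': 2, 'x': 18}
i=7, x='x': counts = {'y': 1, 'z': 2, 'x': 25}
i=8, x='x': counts = {'y': 1, 'z': 2, 'x': 33}
i=9, x='y': counts = {'y': 10, 'z': 2, 'x': 33}

{'y': 10, 'z': 2, 'x': 33}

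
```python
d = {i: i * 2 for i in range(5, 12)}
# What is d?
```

{5: 10, 6: 12, 7: 14, 8: 16, 9: 18, 10: 20, 11: 22}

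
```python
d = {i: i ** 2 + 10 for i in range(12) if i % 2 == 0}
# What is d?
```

{0: 10, 2: 14, 4: 26, 6: 46, 8: 74, 10: 110}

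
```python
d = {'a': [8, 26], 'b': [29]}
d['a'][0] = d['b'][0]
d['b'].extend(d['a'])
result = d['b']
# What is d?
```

After line 1: d = {'a': [8, 26], 'b': [29]}
After line 2 (a[0] = b[0] = 29): d = {'a': [29, 26], 'b': [29]}
After line 3 (b.extend(a) appends [29, 26]): d = {'a': [29, 26], 'b': [29, 29, 26]}
After line 4: result = d['b'] = [29, 29, 26]

{'a': [29, 26], 'b': [29, 29, 26]}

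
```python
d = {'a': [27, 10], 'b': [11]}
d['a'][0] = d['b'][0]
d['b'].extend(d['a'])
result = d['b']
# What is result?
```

After line 1: d = {'a': [27, 10], 'b': [11]}
After line 2 (a[0] = b[0] = 11): d = {'a': [11, 10], 'b': [11]}
After line 3 (b.extend(a) appends [11, 10]): d = {'a': [11, 10], 'b': [11, 11, 10]}
After line 4: result = d['b'] = [11, 11, 10]

[11, 11, 10]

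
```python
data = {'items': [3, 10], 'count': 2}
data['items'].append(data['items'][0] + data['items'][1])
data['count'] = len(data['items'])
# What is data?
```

After line 1: data = {'items': [3, 10], 'count': 2}
After line 2 (append 3 + 10 = 13): data = {'items': [3, 10, 13], 'count': 2}
After line 3 (count = len(items) = 3): data = {'items': [3, 10, 13], 'count': 3}

{'items': [3, 10, 13], 'count': 3}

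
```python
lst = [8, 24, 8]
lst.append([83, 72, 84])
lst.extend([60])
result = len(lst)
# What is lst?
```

After line 1: lst = [8, 24, 8]
After line 2 (append adds [83, 72, 84] as single element): lst = [8, 24, 8, [83, 72, 84]]
After line 3 (extend unpacks [60], adds 60): lst = [8, 24, 8, [83, 72, 84], 60]
After line 4: result = len(lst) = 5

[8, 24, 8, [83, 72, 84], 60]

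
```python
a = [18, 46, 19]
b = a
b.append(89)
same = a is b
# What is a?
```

After line 1: a = [18, 46, 19]
After line 2 (b = a is an alias, same object): a = [18, 46, 19], b = [18, 46, 19]
After line 3 (b.append mutates the shared list): a = [18, 46, 19, 89], b = [18, 46, 19, 89]
After line 4 (same = a is b; same object -> True): same = True

[18, 46, 19, 89]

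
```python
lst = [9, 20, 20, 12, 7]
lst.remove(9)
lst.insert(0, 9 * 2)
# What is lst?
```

After line 1: lst = [9, 20, 20, 12, 7]
After line 2 (remove first 9): lst = [20, 20, 12, 7]
After line 3 (insert 18 at index 0): lst = [18, 20, 20, 12, 7]

[18, 20, 20, 12, 7]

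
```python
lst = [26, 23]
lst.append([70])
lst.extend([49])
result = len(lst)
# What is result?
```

After line 1: lst = [26, 23]
After line 2 (append adds [70] as single element): lst = [26, 23, [70]]
After line 3 (extend unpacks [49], adds 49): lst = [26, 23, [70], 49]
After line 4: result = len(lst) = 4

4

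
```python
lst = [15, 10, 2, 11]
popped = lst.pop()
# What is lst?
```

[15, 10, 2]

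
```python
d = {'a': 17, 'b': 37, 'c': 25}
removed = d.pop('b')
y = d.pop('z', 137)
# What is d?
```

After line 1: d = {'a': 17, 'b': 37, 'c': 25}
After line 2 (pop 'b' returns 37): d = {'a': 17, 'c': 25}, removed = 37
After line 3 (pop 'z' missing, returns default 137): d = {'a': 17, 'c': 25}, y = 137

{'a': 17, 'c': 25}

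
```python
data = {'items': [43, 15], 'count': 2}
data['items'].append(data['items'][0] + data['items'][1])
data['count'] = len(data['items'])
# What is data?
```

After line 1: data = {'items': [43, 15], 'count': 2}
After line 2 (append 43 + 15 = 58): data = {'items': [43, 15, 58], 'count': 2}
After line 3 (count = len(items) = 3): data = {'items': [43, 15, 58], 'count': 3}

{'items': [43, 15, 58], 'count': 3}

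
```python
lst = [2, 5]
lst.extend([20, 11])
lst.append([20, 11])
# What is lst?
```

After line 1: lst = [2, 5]
After line 2 (extend unpacks [20, 11]): lst = [2, 5, 20, 11]
After line 3 (append adds [20, 11] as single element): lst = [2, 5, 20, 11, [20, 11]]

[2, 5, 20, 11, [20, 11]]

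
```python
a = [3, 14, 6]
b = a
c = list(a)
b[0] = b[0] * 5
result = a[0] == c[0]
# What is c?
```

After line 1: a = [3, 14, 6]
After line 2 (b = a, alias): a = [3, 14, 6], b = [3, 14, 6]
After line 3 (c = list(a) is a copy, new object): c = [3, 14, 6]
After line 4 (b[0] = 3 * 5 = 15; mutates shared a/b): a = b = [15, 14, 6], c = [3, 14, 6]
After line 5 (a[0] = 15, c[0] = 3; result = False)

[3, 14, 6]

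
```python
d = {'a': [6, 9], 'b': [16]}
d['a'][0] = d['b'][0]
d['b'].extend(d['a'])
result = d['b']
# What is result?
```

After line 1: d = {'a': [6, 9], 'b': [16]}
After line 2 (a[0] = b[0] = 16): d = {'a': [16, 9], 'b': [16]}
After line 3 (b.extend(a) appends [16, 9]): d = {'a': [16, 9], 'b': [16, 16, 9]}
After line 4: result = d['b'] = [16, 16, 9]

[16, 16, 9]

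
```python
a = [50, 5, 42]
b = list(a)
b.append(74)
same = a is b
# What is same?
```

After line 1: a = [50, 5, 42]
After line 2 (b = list(a) is a shallow copy, new object): a = [50, 5, 42], b = [50, 5, 42]
After line 3 (append only mutates b): a = [50, 5, 42], b = [50, 5, 42, 74]
After line 4 (same = a is b; different objects -> False): same = False

False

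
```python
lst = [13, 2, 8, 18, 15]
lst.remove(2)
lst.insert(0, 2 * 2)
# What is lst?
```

After line 1: lst = [13, 2, 8, 18, 15]
After line 2 (remove first 2): lst = [13, 8, 18, 15]
After line 3 (insert 4 at index 0): lst = [4, 13, 8, 18, 15]

[4, 13, 8, 18, 15]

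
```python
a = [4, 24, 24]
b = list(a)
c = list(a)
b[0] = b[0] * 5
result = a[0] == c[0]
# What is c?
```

After line 1: a = [4, 24, 24]
After line 2 (b = list(a), copy): a = [4, 24, 24], b = [4, 24, 24]
After line 3 (c = list(a) is a copy, new object): c = [4, 24, 24]
After line 4 (b[0] = 4 * 5 = 20; only b mutates (copy)): a = [4, 24, 24], b = [20, 24, 24], c = [4, 24, 24]
After line 5 (a[0] = 4, c[0] = 4; result = True)

[4, 24, 24]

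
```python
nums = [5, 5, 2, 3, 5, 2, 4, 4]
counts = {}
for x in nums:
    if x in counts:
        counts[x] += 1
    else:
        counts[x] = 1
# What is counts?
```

Initial: counts = {}, nums = [5, 5, 2, 3, 5, 2, 4, 4]
See 5: counts = {5: 1}
See 5: counts = {5: 2}
See 2: counts = {5: 2, 2: 1}
See 3: counts = {5: 2, 2: 1, 3: 1}
See 5: counts = {5: 3, 2: 1, 3: 1}
See 2: counts = {5: 3, 2: 2, 3: 1}
See 4: counts = {5: 3, 2: 2, 3: 1, 4: 1}
See 4: counts = {5: 3, 2: 2, 3: 1, 4: 2}

{5: 3, 2: 2, 3: 1, 4: 2}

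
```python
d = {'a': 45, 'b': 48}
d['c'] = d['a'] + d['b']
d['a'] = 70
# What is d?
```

After line 1: d = {'a': 45, 'b': 48}
After line 2 (d['c'] = 45 + 48): d = {'a': 45, 'b': 48, 'c': 93}
After line 3: d = {'a': 70, 'b': 48, 'c': 93}

{'a': 70, 'b': 48, 'c': 93}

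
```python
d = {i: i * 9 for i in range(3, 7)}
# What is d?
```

{3: 27, 4: 36, 5: 45, 6: 54}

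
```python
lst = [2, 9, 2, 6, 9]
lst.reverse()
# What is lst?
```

[9, 6, 2, 9, 2]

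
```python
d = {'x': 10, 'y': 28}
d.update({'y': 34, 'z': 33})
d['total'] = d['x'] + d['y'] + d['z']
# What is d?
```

After line 1: d = {'x': 10, 'y': 28}
After line 2 (y overwritten, z added): d = {'x': 10, 'y': 34, 'z': 33}
After line 3 (total = 10 + 34 + 33 = 77): d = {'x': 10, 'y': 34, 'z': 33, 'total': 77}

{'x': 10, 'y': 34, 'z': 33, 'total': 77}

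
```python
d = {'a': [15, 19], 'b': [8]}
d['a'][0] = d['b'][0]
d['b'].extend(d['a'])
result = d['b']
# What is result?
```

After line 1: d = {'a': [15, 19], 'b': [8]}
After line 2 (a[0] = b[0] = 8): d = {'a': [8, 19], 'b': [8]}
After line 3 (b.extend(a) appends [8, 19]): d = {'a': [8, 19], 'b': [8, 8, 19]}
After line 4: result = d['b'] = [8, 8, 19]

[8, 8, 19]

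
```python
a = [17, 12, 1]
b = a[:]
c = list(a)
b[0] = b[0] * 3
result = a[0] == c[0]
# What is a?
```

After line 1: a = [17, 12, 1]
After line 2 (b = a[:], copy): a = [17, 12, 1], b = [17, 12, 1]
After line 3 (c = list(a) is a copy, new object): c = [17, 12, 1]
After line 4 (b[0] = 17 * 3 = 51; only b mutates (copy)): a = [17, 12, 1], b = [51, 12, 1], c = [17, 12, 1]
After line 5 (a[0] = 17, c[0] = 17; result = True)

[17, 12, 1]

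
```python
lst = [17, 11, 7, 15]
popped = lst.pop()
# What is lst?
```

[17, 11, 7]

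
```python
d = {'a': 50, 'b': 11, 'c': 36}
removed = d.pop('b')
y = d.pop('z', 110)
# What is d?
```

After line 1: d = {'a': 50, 'b': 11, 'c': 36}
After line 2 (pop 'b' returns 11): d = {'a': 50, 'c': 36}, removed = 11
After line 3 (pop 'z' missing, returns default 110): d = {'a': 50, 'c': 36}, y = 110

{'a': 50, 'c': 36}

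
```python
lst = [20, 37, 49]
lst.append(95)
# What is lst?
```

[20, 37, 49, 95]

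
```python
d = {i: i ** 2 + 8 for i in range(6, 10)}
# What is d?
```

{6: 44, 7: 57, 8: 72, 9: 89}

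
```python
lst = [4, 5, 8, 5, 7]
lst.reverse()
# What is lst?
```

[7, 5, 8, 5, 4]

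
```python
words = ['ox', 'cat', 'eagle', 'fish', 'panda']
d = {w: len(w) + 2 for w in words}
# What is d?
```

{'ox': 4, 'cat': 5, 'eagle': 7, 'fish': 6, 'panda': 7}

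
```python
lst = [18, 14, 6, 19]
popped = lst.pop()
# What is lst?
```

[18, 14, 6]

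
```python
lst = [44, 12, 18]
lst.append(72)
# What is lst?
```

[44, 12, 18, 72]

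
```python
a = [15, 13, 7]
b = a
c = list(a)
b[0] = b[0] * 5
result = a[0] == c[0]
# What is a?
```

After line 1: a = [15, 13, 7]
After line 2 (b = a, alias): a = [15, 13, 7], b = [15, 13, 7]
After line 3 (c = list(a) is a copy, new object): c = [15, 13, 7]
After line 4 (b[0] = 15 * 5 = 75; mutates shared a/b): a = b = [75, 13, 7], c = [15, 13, 7]
After line 5 (a[0] = 75, c[0] = 15; result = False)

[75, 13, 7]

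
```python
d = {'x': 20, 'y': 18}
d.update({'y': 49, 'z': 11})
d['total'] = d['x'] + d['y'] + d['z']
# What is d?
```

After line 1: d = {'x': 20, 'y': 18}
After line 2 (y overwritten, z added): d = {'x': 20, 'y': 49, 'z': 11}
After line 3 (total = 20 + 49 + 11 = 80): d = {'x': 20, 'y': 49, 'z': 11, 'total': 80}

{'x': 20, 'y': 49, 'z': 11, 'total': 80}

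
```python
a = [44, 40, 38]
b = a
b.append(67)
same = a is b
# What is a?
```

After line 1: a = [44, 40, 38]
After line 2 (b = a is an alias, same object): a = [44, 40, 38], b = [44, 40, 38]
After line 3 (b.append mutates the shared list): a = [44, 40, 38, 67], b = [44, 40, 38, 67]
After line 4 (same = a is b; same object -> True): same = True

[44, 40, 38, 67]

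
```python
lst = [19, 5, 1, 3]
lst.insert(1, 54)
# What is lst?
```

[19, 54, 5, 1, 3]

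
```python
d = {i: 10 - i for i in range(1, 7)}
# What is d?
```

{1: 9, 2: 8, 3: 7, 4: 6, 5: 5, 6: 4}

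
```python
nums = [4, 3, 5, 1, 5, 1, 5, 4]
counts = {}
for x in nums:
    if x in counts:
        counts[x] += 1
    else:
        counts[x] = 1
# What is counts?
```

Initial: counts = {}, nums = [4, 3, 5, 1, 5, 1, 5, 4]
See 4: counts = {4: 1}
See 3: counts = {4: 1, 3: 1}
See 5: counts = {4: 1, 3: 1, 5: 1}
See 1: counts = {4: 1, 3: 1, 5: 1, 1: 1}
See 5: counts = {4: 1, 3: 1, 5: 2, 1: 1}
See 1: counts = {4: 1, 3: 1, 5: 2, 1: 2}
See 5: counts = {4: 1, 3: 1, 5: 3, 1: 2}
See 4: counts = {4: 2, 3: 1, 5: 3, 1: 2}

{4: 2, 3: 1, 5: 3, 1: 2}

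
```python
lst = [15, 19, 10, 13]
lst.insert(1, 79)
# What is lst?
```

[15, 79, 19, 10, 13]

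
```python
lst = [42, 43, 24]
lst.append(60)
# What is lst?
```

[42, 43, 24, 60]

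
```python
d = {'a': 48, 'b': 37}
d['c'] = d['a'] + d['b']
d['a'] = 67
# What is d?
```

After line 1: d = {'a': 48, 'b': 37}
After line 2 (d['c'] = 48 + 37): d = {'a': 48, 'b': 37, 'c': 85}
After line 3: d = {'a': 67, 'b': 37, 'c': 85}

{'a': 67, 'b': 37, 'c': 85}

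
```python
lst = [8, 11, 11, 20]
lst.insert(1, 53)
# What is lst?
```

[8, 53, 11, 11, 20]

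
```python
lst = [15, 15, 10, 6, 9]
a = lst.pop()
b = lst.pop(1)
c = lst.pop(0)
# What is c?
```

After line 1: lst = [15, 15, 10, 6, 9]
After line 2 (pop() -> a = 9): lst = [15, 15, 10, 6]
After line 3 (pop(1) -> b = 15): lst = [15, 10, 6]
After line 4 (pop(0) -> c = 15): lst = [10, 6]

15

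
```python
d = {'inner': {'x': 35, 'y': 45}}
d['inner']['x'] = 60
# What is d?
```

After line 1: d = {'inner': {'x': 35, 'y': 45}}
After line 2 (inner x overwritten): d = {'inner': {'x': 60, 'y': 45}}

{'inner': {'x': 60, 'y': 45}}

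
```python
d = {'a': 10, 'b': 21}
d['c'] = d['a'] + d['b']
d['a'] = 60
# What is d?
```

After line 1: d = {'a': 10, 'b': 21}
After line 2 (d['c'] = 10 + 21): d = {'a': 10, 'b': 21, 'c': 31}
After line 3: d = {'a': 60, 'b': 21, 'c': 31}

{'a': 60, 'b': 21, 'c': 31}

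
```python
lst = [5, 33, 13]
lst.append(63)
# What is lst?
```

[5, 33, 13, 63]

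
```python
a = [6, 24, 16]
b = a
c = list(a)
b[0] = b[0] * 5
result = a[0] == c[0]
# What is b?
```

After line 1: a = [6, 24, 16]
After line 2 (b = a, alias): a = [6, 24, 16], b = [6, 24, 16]
After line 3 (c = list(a) is a copy, new object): c = [6, 24, 16]
After line 4 (b[0] = 6 * 5 = 30; mutates shared a/b): a = b = [30, 24, 16], c = [6, 24, 16]
After line 5 (a[0] = 30, c[0] = 6; result = False)

[30, 24, 16]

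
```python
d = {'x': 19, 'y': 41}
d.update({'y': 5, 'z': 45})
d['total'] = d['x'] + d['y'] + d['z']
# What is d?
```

After line 1: d = {'x': 19, 'y': 41}
After line 2 (y overwritten, z added): d = {'x': 19, 'y': 5, 'z': 45}
After line 3 (total = 19 + 5 + 45 = 69): d = {'x': 19, 'y': 5, 'z': 45, 'total': 69}

{'x': 19, 'y': 5, 'z': 45, 'total': 69}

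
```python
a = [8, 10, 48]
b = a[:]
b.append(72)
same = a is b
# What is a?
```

After line 1: a = [8, 10, 48]
After line 2 (b = a[:] is a shallow copy, new object): a = [8, 10, 48], b = [8, 10, 48]
After line 3 (append only mutates b): a = [8, 10, 48], b = [8, 10, 48, 72]
After line 4 (same = a is b; different objects -> False): same = False

[8, 10, 48]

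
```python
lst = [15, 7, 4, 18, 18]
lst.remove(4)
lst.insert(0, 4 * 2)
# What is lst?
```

After line 1: lst = [15, 7, 4, 18, 18]
After line 2 (remove first 4): lst = [15, 7, 18, 18]
After line 3 (insert 8 at index 0): lst = [8, 15, 7, 18, 18]

[8, 15, 7, 18, 18]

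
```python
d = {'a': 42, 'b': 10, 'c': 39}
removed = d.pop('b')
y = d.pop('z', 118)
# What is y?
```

After line 1: d = {'a': 42, 'b': 10, 'c': 39}
After line 2 (pop 'b' returns 10): d = {'a': 42, 'c': 39}, removed = 10
After line 3 (pop 'z' missing, returns default 118): d = {'a': 42, 'c': 39}, y = 118

118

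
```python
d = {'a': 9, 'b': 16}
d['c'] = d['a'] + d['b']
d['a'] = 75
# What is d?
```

After line 1: d = {'a': 9, 'b': 16}
After line 2 (d['c'] = 9 + 16): d = {'a': 9, 'b': 16, 'c': 25}
After line 3: d = {'a': 75, 'b': 16, 'c': 25}

{'a': 75, 'b': 16, 'c': 25}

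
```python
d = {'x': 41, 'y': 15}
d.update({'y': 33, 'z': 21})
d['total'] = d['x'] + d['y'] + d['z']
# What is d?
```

After line 1: d = {'x': 41, 'y': 15}
After line 2 (y overwritten, z added): d = {'x': 41, 'y': 33, 'z': 21}
After line 3 (total = 41 + 33 + 21 = 95): d = {'x': 41, 'y': 33, 'z': 21, 'total': 95}

{'x': 41, 'y': 33, 'z': 21, 'total': 95}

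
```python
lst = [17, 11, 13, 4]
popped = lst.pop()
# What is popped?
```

4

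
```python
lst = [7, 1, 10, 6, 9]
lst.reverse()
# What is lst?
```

[9, 6, 10, 1, 7]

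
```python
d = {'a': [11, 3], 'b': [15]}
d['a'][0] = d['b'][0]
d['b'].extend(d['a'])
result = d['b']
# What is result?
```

After line 1: d = {'a': [11, 3], 'b': [15]}
After line 2 (a[0] = b[0] = 15): d = {'a': [15, 3], 'b': [15]}
After line 3 (b.extend(a) appends [15, 3]): d = {'a': [15, 3], 'b': [15, 15, 3]}
After line 4: result = d['b'] = [15, 15, 3]

[15, 15, 3]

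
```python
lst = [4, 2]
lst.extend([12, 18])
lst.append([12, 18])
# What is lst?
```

After line 1: lst = [4, 2]
After line 2 (extend unpacks [12, 18]): lst = [4, 2, 12, 18]
After line 3 (append adds [12, 18] as single element): lst = [4, 2, 12, 18, [12, 18]]

[4, 2, 12, 18, [12, 18]]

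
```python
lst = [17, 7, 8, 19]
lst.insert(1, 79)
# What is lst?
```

[17, 79, 7, 8, 19]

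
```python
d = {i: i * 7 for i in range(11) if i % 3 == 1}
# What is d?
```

{1: 7, 4: 28, 7: 49, 10: 70}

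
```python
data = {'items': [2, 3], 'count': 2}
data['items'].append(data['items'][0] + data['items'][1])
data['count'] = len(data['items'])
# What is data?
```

After line 1: data = {'items': [2, 3], 'count': 2}
After line 2 (append 2 + 3 = 5): data = {'items': [2, 3, 5], 'count': 2}
After line 3 (count = len(items) = 3): data = {'items': [2, 3, 5], 'count': 3}

{'items': [2, 3, 5], 'count': 3}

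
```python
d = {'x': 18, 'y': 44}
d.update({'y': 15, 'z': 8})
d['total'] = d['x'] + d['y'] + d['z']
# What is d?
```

After line 1: d = {'x': 18, 'y': 44}
After line 2 (y overwritten, z added): d = {'x': 18, 'y': 15, 'z': 8}
After line 3 (total = 18 + 15 + 8 = 41): d = {'x': 18, 'y': 15, 'z': 8, 'total': 41}

{'x': 18, 'y': 15, 'z': 8, 'total': 41}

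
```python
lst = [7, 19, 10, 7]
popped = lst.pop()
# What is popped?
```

7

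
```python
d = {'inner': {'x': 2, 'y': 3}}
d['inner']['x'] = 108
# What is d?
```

After line 1: d = {'inner': {'x': 2, 'y': 3}}
After line 2 (inner x overwritten): d = {'inner': {'x': 108, 'y': 3}}

{'inner': {'x': 108, 'y': 3}}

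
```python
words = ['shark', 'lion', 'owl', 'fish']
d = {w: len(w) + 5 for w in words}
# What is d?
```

{'shark': 10, 'lion': 9, 'owl': 8, 'fish': 9}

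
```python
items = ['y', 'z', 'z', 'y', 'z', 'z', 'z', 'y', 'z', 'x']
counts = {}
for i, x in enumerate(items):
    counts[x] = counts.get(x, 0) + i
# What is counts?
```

Initial: counts = {}, items = ['y', 'z', 'z', 'y', 'z', 'z', 'z', 'y', 'z', 'x']
i=0, x='y': counts = {'y': 0}
i=1, x='z': counts = {'y': 0, 'z': 1}
i=2, x='z': counts = {'y': 0, 'z': 3}
i=3, x='y': counts = {'y': 3, 'z': 3}
i=4, x='z': counts = {'y': 3, 'z': 7}
i=5, x='z': counts = {'y': 3, 'z': 12}
i=6, x='z': counts = {'y': 3, 'z': 18}
i=7, x='y': counts = {'y': 10, 'z': 18}
i=8, x='z': counts = {'y': 10, 'z': 26}
i=9, x='x': counts = {'y': 10, 'z': 26, 'x': 9}

{'y': 10, 'z': 26, 'x': 9}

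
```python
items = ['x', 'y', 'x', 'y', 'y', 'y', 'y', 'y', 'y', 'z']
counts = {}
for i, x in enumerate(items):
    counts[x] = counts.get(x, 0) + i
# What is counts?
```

Initial: counts = {}, items = ['x', 'y', 'x', 'y', 'y', 'y', 'y', 'y', 'y', 'z']
i=0, x='x': counts = {'x': 0}
i=1, x='y': counts = {'x': 0, 'y': 1}
i=2, x='x': counts = {'x': 2, 'y': 1}
i=3, x='y': counts = {'x': 2, 'y': 4}
i=4, x='y': counts = {'x': 2, 'y': 8}
i=5, x='y': counts = {'x': 2, 'y': 13}
i=6, x='y': counts = {'x': 2, 'y': 19}
i=7, x='y': counts = {'x': 2, 'y': 26}
i=8, x='y': counts = {'x': 2, 'y': 34}
i=9, x='z': counts = {'x': 2, 'y': 34, 'z': 9}

{'x': 2, 'y': 34, 'z': 9}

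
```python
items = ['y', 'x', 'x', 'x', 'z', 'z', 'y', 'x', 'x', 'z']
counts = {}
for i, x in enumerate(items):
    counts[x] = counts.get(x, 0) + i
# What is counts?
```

Initial: counts = {}, items = ['y', 'x', 'x', 'x', 'z', 'z', 'y', 'x', 'x', 'z']
i=0, x='y': counts = {'y': 0}
i=1, x='x': counts = {'y': 0, 'x': 1}
i=2, x='x': counts = {'y': 0, 'x': 3}
i=3, x='x': counts = {'y': 0, 'x': 6}
i=4, x='z': counts = {'y': 0, 'x': 6, 'z': 4}
i=5, x='z': counts = {'y': 0, 'x': 6, 'z': 9}
i=6, x='y': counts = {'y': 6, 'x': 6, 'z': 9}
i=7, x='x': counts = {'y': 6, 'x': 13, 'z': 9}
i=8, x='x': counts = {'y': 6, 'x': 21, 'z': 9}
i=9, x='z': counts = {'y': 6, 'x': 21, 'z': 18}

{'y': 6, 'x': 21, 'z': 18}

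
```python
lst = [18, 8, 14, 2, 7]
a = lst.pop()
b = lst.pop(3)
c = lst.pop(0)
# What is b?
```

After line 1: lst = [18, 8, 14, 2, 7]
After line 2 (pop() -> a = 7): lst = [18, 8, 14, 2]
After line 3 (pop(3) -> b = 2): lst = [18, 8, 14]
After line 4 (pop(0) -> c = 18): lst = [8, 14]

2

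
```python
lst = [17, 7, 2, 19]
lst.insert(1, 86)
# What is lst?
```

[17, 86, 7, 2, 19]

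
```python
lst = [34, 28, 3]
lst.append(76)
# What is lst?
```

[34, 28, 3, 76]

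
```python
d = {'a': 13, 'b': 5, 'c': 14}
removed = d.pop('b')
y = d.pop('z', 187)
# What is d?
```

After line 1: d = {'a': 13, 'b': 5, 'c': 14}
After line 2 (pop 'b' returns 5): d = {'a': 13, 'c': 14}, removed = 5
After line 3 (pop 'z' missing, returns default 187): d = {'a': 13, 'c': 14}, y = 187

{'a': 13, 'c': 14}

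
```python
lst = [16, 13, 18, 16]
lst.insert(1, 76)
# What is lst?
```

[16, 76, 13, 18, 16]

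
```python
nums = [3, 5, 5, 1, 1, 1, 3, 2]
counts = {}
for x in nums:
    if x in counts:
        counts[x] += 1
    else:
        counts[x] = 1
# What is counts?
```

Initial: counts = {}, nums = [3, 5, 5, 1, 1, 1, 3, 2]
See 3: counts = {3: 1}
See 5: counts = {3: 1, 5: 1}
See 5: counts = {3: 1, 5: 2}
See 1: counts = {3: 1, 5: 2, 1: 1}
See 1: counts = {3: 1, 5: 2, 1: 2}
See 1: counts = {3: 1, 5: 2, 1: 3}
See 3: counts = {3: 2, 5: 2, 1: 3}
See 2: counts = {3: 2, 5: 2, 1: 3, 2: 1}

{3: 2, 5: 2, 1: 3, 2: 1}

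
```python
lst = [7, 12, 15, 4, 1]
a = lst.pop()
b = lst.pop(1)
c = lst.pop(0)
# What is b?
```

After line 1: lst = [7, 12, 15, 4, 1]
After line 2 (pop() -> a = 1): lst = [7, 12, 15, 4]
After line 3 (pop(1) -> b = 12): lst = [7, 15, 4]
After line 4 (pop(0) -> c = 7): lst = [15, 4]

12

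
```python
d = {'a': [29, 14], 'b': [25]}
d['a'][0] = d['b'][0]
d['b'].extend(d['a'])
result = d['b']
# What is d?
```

After line 1: d = {'a': [29, 14], 'b': [25]}
After line 2 (a[0] = b[0] = 25): d = {'a': [25, 14], 'b': [25]}
After line 3 (b.extend(a) appends [25, 14]): d = {'a': [25, 14], 'b': [25, 25, 14]}
After line 4: result = d['b'] = [25, 25, 14]

{'a': [25, 14], 'b': [25, 25, 14]}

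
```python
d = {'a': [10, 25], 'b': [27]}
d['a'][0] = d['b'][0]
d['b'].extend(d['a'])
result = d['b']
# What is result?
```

After line 1: d = {'a': [10, 25], 'b': [27]}
After line 2 (a[0] = b[0] = 27): d = {'a': [27, 25], 'b': [27]}
After line 3 (b.extend(a) appends [27, 25]): d = {'a': [27, 25], 'b': [27, 27, 25]}
After line 4: result = d['b'] = [27, 27, 25]

[27, 27, 25]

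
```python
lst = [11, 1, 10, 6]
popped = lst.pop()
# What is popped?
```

6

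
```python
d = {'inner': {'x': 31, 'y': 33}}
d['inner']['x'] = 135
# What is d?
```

After line 1: d = {'inner': {'x': 31, 'y': 33}}
After line 2 (inner x overwritten): d = {'inner': {'x': 135, 'y': 33}}

{'inner': {'x': 135, 'y': 33}}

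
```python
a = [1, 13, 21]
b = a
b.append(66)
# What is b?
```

After line 1: a = [1, 13, 21]
After line 2 (b = a is an alias, same object): a = [1, 13, 21], b = [1, 13, 21]
After line 3 (b.append mutates the shared list): a = [1, 13, 21, 66], b = [1, 13, 21, 66]

[1, 13, 21, 66]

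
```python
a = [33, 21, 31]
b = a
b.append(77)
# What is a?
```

After line 1: a = [33, 21, 31]
After line 2 (b = a is an alias, same object): a = [33, 21, 31], b = [33, 21, 31]
After line 3 (b.append mutates the shared list): a = [33, 21, 31, 77], b = [33, 21, 31, 77]

[33, 21, 31, 77]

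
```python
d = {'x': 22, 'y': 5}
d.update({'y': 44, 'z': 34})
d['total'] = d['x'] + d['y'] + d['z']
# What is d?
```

After line 1: d = {'x': 22, 'y': 5}
After line 2 (y overwritten, z added): d = {'x': 22, 'y': 44, 'z': 34}
After line 3 (total = 22 + 44 + 34 = 100): d = {'x': 22, 'y': 44, 'z': 34, 'total': 100}

{'x': 22, 'y': 44, 'z': 34, 'total': 100}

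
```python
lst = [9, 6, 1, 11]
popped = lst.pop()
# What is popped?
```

11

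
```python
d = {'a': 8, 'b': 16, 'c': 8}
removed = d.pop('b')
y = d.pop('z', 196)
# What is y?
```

After line 1: d = {'a': 8, 'b': 16, 'c': 8}
After line 2 (pop 'b' returns 16): d = {'a': 8, 'c': 8}, removed = 16
After line 3 (pop 'z' missing, returns default 196): d = {'a': 8, 'c': 8}, y = 196

196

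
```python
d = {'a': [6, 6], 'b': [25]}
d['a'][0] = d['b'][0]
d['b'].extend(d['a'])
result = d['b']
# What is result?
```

After line 1: d = {'a': [6, 6], 'b': [25]}
After line 2 (a[0] = b[0] = 25): d = {'a': [25, 6], 'b': [25]}
After line 3 (b.extend(a) appends [25, 6]): d = {'a': [25, 6], 'b': [25, 25, 6]}
After line 4: result = d['b'] = [25, 25, 6]

[25, 25, 6]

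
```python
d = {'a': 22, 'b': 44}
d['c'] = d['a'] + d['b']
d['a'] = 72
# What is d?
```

After line 1: d = {'a': 22, 'b': 44}
After line 2 (d['c'] = 22 + 44): d = {'a': 22, 'b': 44, 'c': 66}
After line 3: d = {'a': 72, 'b': 44, 'c': 66}

{'a': 72, 'b': 44, 'c': 66}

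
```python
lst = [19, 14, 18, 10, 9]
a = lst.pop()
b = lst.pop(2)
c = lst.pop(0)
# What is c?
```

After line 1: lst = [19, 14, 18, 10, 9]
After line 2 (pop() -> a = 9): lst = [19, 14, 18, 10]
After line 3 (pop(2) -> b = 18): lst = [19, 14, 10]
After line 4 (pop(0) -> c = 19): lst = [14, 10]

19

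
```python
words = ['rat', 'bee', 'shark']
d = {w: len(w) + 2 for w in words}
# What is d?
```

{'rat': 5, 'bee': 5, 'shark': 7}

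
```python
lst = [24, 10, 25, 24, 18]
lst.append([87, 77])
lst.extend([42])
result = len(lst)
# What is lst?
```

After line 1: lst = [24, 10, 25, 24, 18]
After line 2 (append adds [87, 77] as single element): lst = [24, 10, 25, 24, 18, [87, 77]]
After line 3 (extend unpacks [42], adds 42): lst = [24, 10, 25, 24, 18, [87, 77], 42]
After line 4: result = len(lst) = 7

[24, 10, 25, 24, 18, [87, 77], 42]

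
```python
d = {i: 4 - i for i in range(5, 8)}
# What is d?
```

{5: -1, 6: -2, 7: -3}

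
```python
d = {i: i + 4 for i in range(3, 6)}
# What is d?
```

{3: 7, 4: 8, 5: 9}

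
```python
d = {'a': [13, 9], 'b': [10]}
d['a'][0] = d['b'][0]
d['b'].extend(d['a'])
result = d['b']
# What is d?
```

After line 1: d = {'a': [13, 9], 'b': [10]}
After line 2 (a[0] = b[0] = 10): d = {'a': [10, 9], 'b': [10]}
After line 3 (b.extend(a) appends [10, 9]): d = {'a': [10, 9], 'b': [10, 10, 9]}
After line 4: result = d['b'] = [10, 10, 9]

{'a': [10, 9], 'b': [10, 10, 9]}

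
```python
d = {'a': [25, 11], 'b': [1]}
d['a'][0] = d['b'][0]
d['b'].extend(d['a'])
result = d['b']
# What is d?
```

After line 1: d = {'a': [25, 11], 'b': [1]}
After line 2 (a[0] = b[0] = 1): d = {'a': [1, 11], 'b': [1]}
After line 3 (b.extend(a) appends [1, 11]): d = {'a': [1, 11], 'b': [1, 1, 11]}
After line 4: result = d['b'] = [1, 1, 11]

{'a': [1, 11], 'b': [1, 1, 11]}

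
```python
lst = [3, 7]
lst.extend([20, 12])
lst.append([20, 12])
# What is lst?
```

After line 1: lst = [3, 7]
After line 2 (extend unpacks [20, 12]): lst = [3, 7, 20, 12]
After line 3 (append adds [20, 12] as single element): lst = [3, 7, 20, 12, [20, 12]]

[3, 7, 20, 12, [20, 12]]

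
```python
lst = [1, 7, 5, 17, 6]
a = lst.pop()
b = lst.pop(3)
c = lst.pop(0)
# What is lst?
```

After line 1: lst = [1, 7, 5, 17, 6]
After line 2 (pop() -> a = 6): lst = [1, 7, 5, 17]
After line 3 (pop(3) -> b = 17): lst = [1, 7, 5]
After line 4 (pop(0) -> c = 1): lst = [7, 5]

[7, 5]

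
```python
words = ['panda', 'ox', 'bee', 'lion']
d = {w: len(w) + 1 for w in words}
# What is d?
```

{'panda': 6, 'ox': 3, 'bee': 4, 'lion': 5}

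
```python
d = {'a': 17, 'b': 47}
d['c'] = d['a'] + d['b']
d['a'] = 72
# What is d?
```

After line 1: d = {'a': 17, 'b': 47}
After line 2 (d['c'] = 17 + 47): d = {'a': 17, 'b': 47, 'c': 64}
After line 3: d = {'a': 72, 'b': 47, 'c': 64}

{'a': 72, 'b': 47, 'c': 64}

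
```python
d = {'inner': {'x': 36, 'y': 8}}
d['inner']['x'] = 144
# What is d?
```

After line 1: d = {'inner': {'x': 36, 'y': 8}}
After line 2 (inner x overwritten): d = {'inner': {'x': 144, 'y': 8}}

{'inner': {'x': 144, 'y': 8}}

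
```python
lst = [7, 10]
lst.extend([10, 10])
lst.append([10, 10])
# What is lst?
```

After line 1: lst = [7, 10]
After line 2 (extend unpacks [10, 10]): lst = [7, 10, 10, 10]
After line 3 (append adds [10, 10] as single element): lst = [7, 10, 10, 10, [10, 10]]

[7, 10, 10, 10, [10, 10]]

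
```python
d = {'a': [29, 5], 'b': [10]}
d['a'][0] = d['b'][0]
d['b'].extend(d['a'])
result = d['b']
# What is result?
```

After line 1: d = {'a': [29, 5], 'b': [10]}
After line 2 (a[0] = b[0] = 10): d = {'a': [10, 5], 'b': [10]}
After line 3 (b.extend(a) appends [10, 5]): d = {'a': [10, 5], 'b': [10, 10, 5]}
After line 4: result = d['b'] = [10, 10, 5]

[10, 10, 5]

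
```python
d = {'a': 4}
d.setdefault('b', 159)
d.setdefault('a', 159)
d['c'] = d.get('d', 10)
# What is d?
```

After line 1: d = {'a': 4}
After line 2 (setdefault adds 'b'=159): d = {'a': 4, 'b': 159}
After line 3 (setdefault 'a' no-op, already exists): d = {'a': 4, 'b': 159}
After line 4 (get('d', 10) returns default since 'd' not in d): d = {'a': 4, 'b': 159, 'c': 10}

{'a': 4, 'b': 159, 'c': 10}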